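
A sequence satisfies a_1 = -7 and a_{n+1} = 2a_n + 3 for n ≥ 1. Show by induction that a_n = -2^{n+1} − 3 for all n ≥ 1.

Base case: a_1 = -7, and -2^{1+1} − 3 = -4 − 3 = -7.
Assume a_r = -2^{r+1} − 3 for some r ≥ 1.
Then a_{r+1} = 2a_r + 3 = 2·(-2^{r+1} − 3) + 3 = -2^{r+2} − 6 + 3 = -2^{r+2} − 3.
By induction, a_n = -2^{n+1} − 3 for all n ≥ 1.

a_n = -2^{n+1} − 3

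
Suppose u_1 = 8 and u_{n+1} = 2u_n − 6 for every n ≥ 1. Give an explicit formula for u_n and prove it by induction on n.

Claim: u_n = 2^n + 6.

Base case: u_1 = 8, and 2^1 + 6 = 2 + 6 = 8.
Assume u_m = 2^m + 6 for some m ≥ 1.
Then u_{m+1} = 2u_m − 6 = 2·(2^m + 6) − 6 = 2^{m+1} + 12 − 6 = 2^{m+1} + 6.
By induction, u_n = 2^n + 6 for all n ≥ 1.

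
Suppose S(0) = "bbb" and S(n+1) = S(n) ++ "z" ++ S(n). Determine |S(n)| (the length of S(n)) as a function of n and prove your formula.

Claim: |S(n)| = 2^{n+2} − 1.

Base case: |S(0)| = 3, and 2^{0+2} − 1 = 3.
Assume |S(k)| = 2^{k+2} − 1.
Then |S(k+1)| = |S(k)| + 1 + |S(k)| = 2|S(k)| + 1 = 2(2^{k+2} − 1) + 1 = 2^{k+3} − 2 + 1 = 2^{k+3} − 1.
Hence |S(n)| = 2^{n+2} − 1 for every n ≥ 0, by induction.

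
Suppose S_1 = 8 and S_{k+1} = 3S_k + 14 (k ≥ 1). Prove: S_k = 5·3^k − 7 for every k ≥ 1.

Base case: S_1 = 8, and 5·3^1 − 7 = 15 − 7 = 8.
Assume S_m = 5·3^m − 7 for some m ≥ 1.
Then S_{m+1} = 3S_m + 14 = 3·(5·3^m − 7) + 14 = 15·3^m − 21 + 14 = 5·3^{m+1} − 7.
Hence S_k = 5·3^k − 7 for every k ≥ 1, by induction.

S_k = 5·3^k − 7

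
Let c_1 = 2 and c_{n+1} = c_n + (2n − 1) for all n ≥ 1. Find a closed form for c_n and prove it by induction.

Claim: c_n = n^2 − 2n + 3.

Base case: c_1 = 2, and 1^2 − 2·1 + 3 = 2.
Assume c_m = m^2 − 2m + 3.
Then c_{m+1} = c_m + (2m − 1) = (m^2 − 2m + 3) + (2m − 1) = m^2 + 2,
and (m+1)^2 − 2·(m+1) + 3 = m^2 + 2.
This completes the inductive step, so c_n = n^2 − 2n + 3 for all n ≥ 1.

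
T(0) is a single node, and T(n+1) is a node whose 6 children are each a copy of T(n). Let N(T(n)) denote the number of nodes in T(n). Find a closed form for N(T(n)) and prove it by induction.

Claim: N(T(n)) = (6^{n+1} − 1)/5.

Base case: N(T(0)) = 1, and (6^{0+1} − 1)/5 = 1.
Assume N(T(r)) = (6^{r+1} − 1)/5.
Then N(T(r+1)) = 1 + 6N(T(r)) = 1 + 6·(6^{r+1} − 1)/5 = 1 + (6^{r+2} − 6)/5 = (5 + 6^{r+2} − 6)/5 = (6^{r+2} − 1)/5.
This completes the inductive step, so N(T(n)) = (6^{n+1} − 1)/5 for all n ≥ 0.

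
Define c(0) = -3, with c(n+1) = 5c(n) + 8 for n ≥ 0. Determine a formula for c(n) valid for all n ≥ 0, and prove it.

Claim: c(n) = -5^n − 2.

Base case: c(0) = -3, and -5^0 − 2 = -1 − 2 = -3.
Assume c(j) = -5^j − 2 for some j ≥ 0.
Then c(j+1) = 5c(j) + 8 = 5·(-5^j − 2) + 8 = -5^{j+1} − 10 + 8 = -5^{j+1} − 2.
So the formula holds for j+1, and by induction c(n) = -5^n − 2 for all n ≥ 0.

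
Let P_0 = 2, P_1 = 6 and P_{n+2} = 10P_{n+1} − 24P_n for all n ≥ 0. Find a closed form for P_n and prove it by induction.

Claim: P_n = 3·4^n − 6^n.

Base cases: P_0 = 2 and 3·4^0 − 6^0 = 2; P_1 = 6 and 3·4^1 − 6^1 = 6.
Assume P_j = 3·4^j − 6^j for all 0 ≤ j ≤ k, where k ≥ 1.
Then P_{k+1} = 10P_k − 24P_{k−1} = 10·(3·4^k − 6^k) − 24·(3·4^{k−1} − 6^{k−1}) = 3·(10·4 − 24)4^{k−1} − (10·6 − 24)6^{k−1} = 48·4^{k−1} − 36·6^{k−1} = 3·4^{k+1} − 6^{k+1}.
By strong induction, P_n = 3·4^n − 6^n for all n ≥ 0.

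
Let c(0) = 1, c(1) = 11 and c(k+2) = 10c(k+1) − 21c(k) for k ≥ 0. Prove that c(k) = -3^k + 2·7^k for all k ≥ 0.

Base cases: c(0) = 1 and -3^0 + 2·7^0 = 1; c(1) = 11 and -3^1 + 2·7^1 = 11.
Assume c(i) = -3^i + 2·7^i for all 0 ≤ i ≤ j, where j ≥ 1.
Then c(j+1) = 10c(j) − 21c(j−1) = 10·(-3^j + 2·7^j) − 21·(-3^{j−1} + 2·7^{j−1}) = -(10·3 − 21)3^{j−1} + 2·(10·7 − 21)7^{j−1} = -9·3^{j−1} + 98·7^{j−1} = -3^{j+1} + 2·7^{j+1}.
This completes the inductive step, so c(k) = -3^k + 2·7^k for all k ≥ 0.

c(k) = -3^k + 2·7^k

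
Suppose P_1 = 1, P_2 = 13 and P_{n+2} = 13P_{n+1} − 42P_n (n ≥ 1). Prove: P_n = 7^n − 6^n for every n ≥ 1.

Base cases: P_1 = 1 and 7^1 − 6^1 = 1; P_2 = 13 and 7^2 − 6^2 = 13.
Assume P_j = 7^j − 6^j for all 1 ≤ j ≤ m, where m ≥ 2.
Then P_{m+1} = 13P_m − 42P_{m−1} = 13·(7^m − 6^m) − 42·(7^{m−1} − 6^{m−1}) = (13·7 − 42)7^{m−1} − (13·6 − 42)6^{m−1} = 49·7^{m−1} − 36·6^{m−1} = 7^{m+1} − 6^{m+1}.
Hence P_n = 7^n − 6^n for every n ≥ 1, by strong induction.

P_n = 7^n − 6^n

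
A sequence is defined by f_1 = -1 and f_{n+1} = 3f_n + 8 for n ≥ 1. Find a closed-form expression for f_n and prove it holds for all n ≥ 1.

Claim: f_n = 3^n − 4.

Base case: f_1 = -1, and 3^1 − 4 = 3 − 4 = -1.
Assume f_k = 3^k − 4 for some k ≥ 1.
Then f_{k+1} = 3f_k + 8 = 3·(3^k − 4) + 8 = 3^{k+1} − 12 + 8 = 3^{k+1} − 4.
Hence f_n = 3^n − 4 for every n ≥ 1, by induction.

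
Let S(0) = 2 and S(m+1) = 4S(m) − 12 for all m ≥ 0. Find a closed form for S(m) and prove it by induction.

Claim: S(m) = -2·4^m + 4.

Base case: S(0) = 2, and -2·4^0 + 4 = -2 + 4 = 2.
Assume S(k) = -2·4^k + 4 for some k ≥ 0.
Then S(k+1) = 4S(k) − 12 = 4·(-2·4^k + 4) − 12 = -8·4^k + 16 − 12 = -2·4^{k+1} + 4.
Hence S(m) = -2·4^m + 4 for every m ≥ 0, by induction.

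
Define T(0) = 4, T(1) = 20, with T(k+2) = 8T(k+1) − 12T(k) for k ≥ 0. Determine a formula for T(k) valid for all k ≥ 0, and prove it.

Claim: T(k) = 3·6^k + 2^k.

Base cases: T(0) = 4 and 3·6^0 + 2^0 = 4; T(1) = 20 and 3·6^1 + 2^1 = 20.
Assume T(j) = 3·6^j + 2^j for all 0 ≤ j ≤ r, where r ≥ 1.
Then T(r+1) = 8T(r) − 12T(r−1) = 8·(3·6^r + 2^r) − 12·(3·6^{r−1} + 2^{r−1}) = 3·(8·6 − 12)6^{r−1} + (8·2 − 12)2^{r−1} = 108·6^{r−1} + 4·2^{r−1} = 3·6^{r+1} + 2^{r+1}.
So the formula holds for r+1, and by strong induction T(k) = 3·6^k + 2^k for all k ≥ 0.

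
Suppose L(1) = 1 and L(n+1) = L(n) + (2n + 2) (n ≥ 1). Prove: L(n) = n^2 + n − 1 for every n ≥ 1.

Base case: L(1) = 1, and 1^2 + 1 − 1 = 1.
Assume L(m) = m^2 + m − 1.
Then L(m+1) = L(m) + (2m + 2) = (m^2 + m − 1) + (2m + 2) = m^2 + 3m + 1,
and (m+1)^2 + (m+1) − 1 = m^2 + 3m + 1.
This completes the inductive step, so L(n) = n^2 + n − 1 for all n ≥ 1.

L(n) = n^2 + n − 1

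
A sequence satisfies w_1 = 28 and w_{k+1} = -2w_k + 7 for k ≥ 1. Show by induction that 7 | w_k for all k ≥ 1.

Base case: w_1 = 28 = 7·4, so 7 | w_1.
Assume 7 | w_j, so w_j = 7t for some integer t.
Then w_{j+1} = -2w_j + 7 = -2·(7t) + 7 = 7(-2t + 1), so 7 | w_{j+1}.
By induction, 7 | w_k for all k ≥ 1.

7 | w_k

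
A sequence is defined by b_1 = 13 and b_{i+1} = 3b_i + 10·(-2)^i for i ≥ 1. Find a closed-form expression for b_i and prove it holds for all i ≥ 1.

Claim: b_i = 3·3^i − 2·(-2)^i.

Base case: b_1 = 13, and 3·3^1 − 2·(-2)^1 = 9 + 4 = 13.
Assume b_r = 3·3^r − 2·(-2)^r for some r ≥ 1.
Then b_{r+1} = 3b_r + 10·(-2)^r = 3·(3·3^r − 2·(-2)^r) + 10·(-2)^r = 3·3^{r+1} − 6·(-2)^r + 10·(-2)^r = 3·3^{r+1} + 4·(-2)^r = 3·3^{r+1} − 2·(-2)^{r+1}.
So the formula holds for r+1, and by induction b_i = 3·3^i − 2·(-2)^i for all i ≥ 1.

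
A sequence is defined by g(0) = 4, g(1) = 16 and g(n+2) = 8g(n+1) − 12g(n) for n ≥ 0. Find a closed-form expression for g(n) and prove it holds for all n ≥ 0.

Claim: g(n) = 2·2^n + 2·6^n.

Base cases: g(0) = 4 and 2·2^0 + 2·6^0 = 4; g(1) = 16 and 2·2^1 + 2·6^1 = 16.
Assume g(j) = 2·2^j + 2·6^j for all 0 ≤ j ≤ k, where k ≥ 1.
Then g(k+1) = 8g(k) − 12g(k−1) = 8·(2·2^k + 2·6^k) − 12·(2·2^{k−1} + 2·6^{k−1}) = 2·(8·2 − 12)2^{k−1} + 2·(8·6 − 12)6^{k−1} = 8·2^{k−1} + 72·6^{k−1} = 2·2^{k+1} + 2·6^{k+1}.
So the formula holds for k+1, and by strong induction g(n) = 2·2^n + 2·6^n for all n ≥ 0.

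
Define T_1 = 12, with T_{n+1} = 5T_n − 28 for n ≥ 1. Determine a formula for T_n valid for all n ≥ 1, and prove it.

Claim: T_n = 5^n + 7.

Base case: T_1 = 12, and 5^1 + 7 = 5 + 7 = 12.
Assume T_k = 5^k + 7 for some k ≥ 1.
Then T_{k+1} = 5T_k − 28 = 5·(5^k + 7) − 28 = 5^{k+1} + 35 − 28 = 5^{k+1} + 7.
So the formula holds for k+1, and by induction T_n = 5^n + 7 for all n ≥ 1.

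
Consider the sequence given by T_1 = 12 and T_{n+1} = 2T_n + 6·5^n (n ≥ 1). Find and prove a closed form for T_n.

Claim: T_n = 2^n + 2·5^n.

Base case: T_1 = 12, and 2^1 + 2·5^1 = 2 + 10 = 12.
Assume T_r = 2^r + 2·5^r for some r ≥ 1.
Then T_{r+1} = 2T_r + 6·5^r = 2·(2^r + 2·5^r) + 6·5^r = 2^{r+1} + 4·5^r + 6·5^r = 2^{r+1} + 10·5^r = 2^{r+1} + 2·5^{r+1}.
This completes the inductive step, so T_n = 2^n + 2·5^n for all n ≥ 1.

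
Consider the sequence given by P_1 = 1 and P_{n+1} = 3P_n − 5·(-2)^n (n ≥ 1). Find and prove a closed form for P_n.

Claim: P_n = 3^n + (-2)^n.

Base case: P_1 = 1, and 3^1 + (-2)^1 = 3 − 2 = 1.
Assume P_m = 3^m + (-2)^m for some m ≥ 1.
Then P_{m+1} = 3P_m − 5·(-2)^m = 3·(3^m + (-2)^m) − 5·(-2)^m = 3^{m+1} + 3·(-2)^m − 5·(-2)^m = 3^{m+1} − 2·(-2)^m = 3^{m+1} + (-2)^{m+1}.
By induction, P_n = 3^n + (-2)^n for all n ≥ 1.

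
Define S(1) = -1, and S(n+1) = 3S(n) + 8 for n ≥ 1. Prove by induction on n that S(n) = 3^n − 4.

Base case: S(1) = -1, and 3^1 − 4 = 3 − 4 = -1.
Assume S(j) = 3^j − 4 for some j ≥ 1.
Then S(j+1) = 3S(j) + 8 = 3·(3^j − 4) + 8 = 3^{j+1} − 12 + 8 = 3^{j+1} − 4.
By induction, S(n) = 3^n − 4 for all n ≥ 1.

S(n) = 3^n − 4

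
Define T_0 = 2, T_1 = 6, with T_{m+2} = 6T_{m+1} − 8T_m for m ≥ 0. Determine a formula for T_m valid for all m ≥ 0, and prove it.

Claim: T_m = 2^m + 4^m.

Base cases: T_0 = 2 and 2^0 + 4^0 = 2; T_1 = 6 and 2^1 + 4^1 = 6.
Assume T_j = 2^j + 4^j for all 0 ≤ j ≤ r, where r ≥ 1.
Then T_{r+1} = 6T_r − 8T_{r−1} = 6·(2^r + 4^r) − 8·(2^{r−1} + 4^{r−1}) = (6·2 − 8)2^{r−1} + (6·4 − 8)4^{r−1} = 4·2^{r−1} + 16·4^{r−1} = 2^{r+1} + 4^{r+1}.
Hence T_m = 2^m + 4^m for every m ≥ 0, by strong induction.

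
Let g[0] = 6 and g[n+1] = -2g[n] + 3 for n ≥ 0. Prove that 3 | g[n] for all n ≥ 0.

Base case: g[0] = 6 = 3·2, so 3 | g[0].
Assume 3 | g[j], so g[j] = 3t for some integer t.
Then g[j+1] = -2g[j] + 3 = -2·(3t) + 3 = 3(-2t + 1), so 3 | g[j+1].
This completes the inductive step, so 3 | g[n] for all n ≥ 0.

3 | g[n]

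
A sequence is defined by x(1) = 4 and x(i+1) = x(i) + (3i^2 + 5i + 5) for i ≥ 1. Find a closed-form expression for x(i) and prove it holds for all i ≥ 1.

Claim: x(i) = i^3 + i^2 + 3i − 1.

Base case: x(1) = 4, and 1^3 + 1^2 + 3·1 − 1 = 4.
Assume x(r) = r^3 + r^2 + 3r − 1.
Then x(r+1) = x(r) + (3r^2 + 5r + 5) = (r^3 + r^2 + 3r − 1) + (3r^2 + 5r + 5) = r^3 + 4r^2 + 8r + 4,
and (r+1)^3 + (r+1)^2 + 3·(r+1) − 1 = r^3 + 4r^2 + 8r + 4.
By induction, x(i) = i^3 + i^2 + 3i − 1 for all i ≥ 1.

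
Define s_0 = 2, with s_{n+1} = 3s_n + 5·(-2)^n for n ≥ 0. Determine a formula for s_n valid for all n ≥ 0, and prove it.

Claim: s_n = 3·3^n − (-2)^n.

Base case: s_0 = 2, and 3·3^0 − (-2)^0 = 3 − 1 = 2.
Assume s_k = 3·3^k − (-2)^k for some k ≥ 0.
Then s_{k+1} = 3s_k + 5·(-2)^k = 3·(3·3^k − (-2)^k) + 5·(-2)^k = 3·3^{k+1} − 3·(-2)^k + 5·(-2)^k = 3·3^{k+1} + 2·(-2)^k = 3·3^{k+1} − (-2)^{k+1}.
Hence s_n = 3·3^n − (-2)^n for every n ≥ 0, by induction.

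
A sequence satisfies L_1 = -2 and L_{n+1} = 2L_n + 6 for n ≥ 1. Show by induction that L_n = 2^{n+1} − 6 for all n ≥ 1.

Base case: L_1 = -2, and 2^{1+1} − 6 = 4 − 6 = -2.
Assume L_j = 2^{j+1} − 6 for some j ≥ 1.
Then L_{j+1} = 2L_j + 6 = 2·(2^{j+1} − 6) + 6 = 2^{j+2} − 12 + 6 = 2^{j+2} − 6.
So the formula holds for j+1, and by induction L_n = 2^{n+1} − 6 for all n ≥ 1.

L_n = 2^{n+1} − 6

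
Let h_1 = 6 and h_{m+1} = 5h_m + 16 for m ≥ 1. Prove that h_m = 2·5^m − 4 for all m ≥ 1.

Base case: h_1 = 6, and 2·5^1 − 4 = 10 − 4 = 6.
Assume h_r = 2·5^r − 4 for some r ≥ 1.
Then h_{r+1} = 5h_r + 16 = 5·(2·5^r − 4) + 16 = 10·5^r − 20 + 16 = 2·5^{r+1} − 4.
Hence h_m = 2·5^m − 4 for every m ≥ 1, by induction.

h_m = 2·5^m − 4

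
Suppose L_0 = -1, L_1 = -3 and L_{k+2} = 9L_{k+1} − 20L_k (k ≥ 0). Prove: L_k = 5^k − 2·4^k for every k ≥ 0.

Base cases: L_0 = -1 and 5^0 − 2·4^0 = -1; L_1 = -3 and 5^1 − 2·4^1 = -3.
Assume L_j = 5^j − 2·4^j for all 0 ≤ j ≤ r, where r ≥ 1.
Then L_{r+1} = 9L_r − 20L_{r−1} = 9·(5^r − 2·4^r) − 20·(5^{r−1} − 2·4^{r−1}) = (9·5 − 20)5^{r−1} − 2·(9·4 − 20)4^{r−1} = 25·5^{r−1} − 32·4^{r−1} = 5^{r+1} − 2·4^{r+1}.
This completes the inductive step, so L_k = 5^k − 2·4^k for all k ≥ 0.

L_k = 5^k − 2·4^k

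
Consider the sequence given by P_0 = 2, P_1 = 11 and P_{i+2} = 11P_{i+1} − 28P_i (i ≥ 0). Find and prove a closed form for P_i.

Claim: P_i = 7^i + 4^i.

Base cases: P_0 = 2 and 7^0 + 4^0 = 2; P_1 = 11 and 7^1 + 4^1 = 11.
Assume P_j = 7^j + 4^j for all 0 ≤ j ≤ r, where r ≥ 1.
Then P_{r+1} = 11P_r − 28P_{r−1} = 11·(7^r + 4^r) − 28·(7^{r−1} + 4^{r−1}) = (11·7 − 28)7^{r−1} + (11·4 − 28)4^{r−1} = 49·7^{r−1} + 16·4^{r−1} = 7^{r+1} + 4^{r+1}.
So the formula holds for r+1, and by strong induction P_i = 7^i + 4^i for all i ≥ 0.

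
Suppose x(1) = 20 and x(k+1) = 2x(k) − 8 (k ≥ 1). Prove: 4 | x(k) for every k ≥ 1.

Base case: x(1) = 20 = 4·5, so 4 | x(1).
Assume 4 | x(j), so x(j) = 4t for some integer t.
Then x(j+1) = 2x(j) − 8 = 2·(4t) − 8 = 4(2t − 2), so 4 | x(j+1).
Hence 4 | x(k) for every k ≥ 1, by induction.

4 | x(k)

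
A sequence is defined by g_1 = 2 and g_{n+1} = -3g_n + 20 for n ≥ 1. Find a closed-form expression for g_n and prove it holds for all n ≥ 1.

Claim: g_n = (-3)^n + 5.

Base case: g_1 = 2, and (-3)^1 + 5 = -3 + 5 = 2.
Assume g_k = (-3)^k + 5 for some k ≥ 1.
Then g_{k+1} = -3g_k + 20 = -3·((-3)^k + 5) + 20 = -3·(-3)^k − 15 + 20 = (-3)^{k+1} + 5.
By induction, g_n = (-3)^n + 5 for all n ≥ 1.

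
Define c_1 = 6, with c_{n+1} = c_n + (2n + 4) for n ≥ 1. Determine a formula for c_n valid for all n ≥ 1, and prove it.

Claim: c_n = n^2 + 3n + 2.

Base case: c_1 = 6, and 1^2 + 3·1 + 2 = 6.
Assume c_k = k^2 + 3k + 2.
Then c_{k+1} = c_k + (2k + 4) = (k^2 + 3k + 2) + (2k + 4) = k^2 + 5k + 6,
and (k+1)^2 + 3·(k+1) + 2 = k^2 + 5k + 6.
Hence c_n = n^2 + 3n + 2 for every n ≥ 1, by induction.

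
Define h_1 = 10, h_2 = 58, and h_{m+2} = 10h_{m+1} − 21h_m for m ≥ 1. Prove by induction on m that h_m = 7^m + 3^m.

Base cases: h_1 = 10 and 7^1 + 3^1 = 10; h_2 = 58 and 7^2 + 3^2 = 58.
Assume h_i = 7^i + 3^i for all 1 ≤ i ≤ j, where j ≥ 2.
Then h_{j+1} = 10h_j − 21h_{j−1} = 10·(7^j + 3^j) − 21·(7^{j−1} + 3^{j−1}) = (10·7 − 21)7^{j−1} + (10·3 − 21)3^{j−1} = 49·7^{j−1} + 9·3^{j−1} = 7^{j+1} + 3^{j+1}.
This completes the inductive step, so h_m = 7^m + 3^m for all m ≥ 1.

h_m = 7^m + 3^m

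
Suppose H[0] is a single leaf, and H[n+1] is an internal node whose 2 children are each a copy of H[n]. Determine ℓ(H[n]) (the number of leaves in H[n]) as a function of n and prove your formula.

Claim: ℓ(H[n]) = 2^n.

Base case: ℓ(H[0]) = 1, and 2^0 = 1.
Assume ℓ(H[m]) = 2^m.
Then ℓ(H[m+1]) = 2·ℓ(H[m]) = 2·2^m = 2^{m+1}.
This completes the inductive step, so ℓ(H[n]) = 2^n for all n ≥ 0.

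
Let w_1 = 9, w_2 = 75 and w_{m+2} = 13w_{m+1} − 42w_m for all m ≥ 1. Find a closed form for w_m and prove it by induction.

Claim: w_m = 3·7^m − 2·6^m.

Base cases: w_1 = 9 and 3·7^1 − 2·6^1 = 9; w_2 = 75 and 3·7^2 − 2·6^2 = 75.
Assume w_i = 3·7^i − 2·6^i for all 1 ≤ i ≤ j, where j ≥ 2.
Then w_{j+1} = 13w_j − 42w_{j−1} = 13·(3·7^j − 2·6^j) − 42·(3·7^{j−1} − 2·6^{j−1}) = 3·(13·7 − 42)7^{j−1} − 2·(13·6 − 42)6^{j−1} = 147·7^{j−1} − 72·6^{j−1} = 3·7^{j+1} − 2·6^{j+1}.
This completes the inductive step, so w_m = 3·7^m − 2·6^m for all m ≥ 1.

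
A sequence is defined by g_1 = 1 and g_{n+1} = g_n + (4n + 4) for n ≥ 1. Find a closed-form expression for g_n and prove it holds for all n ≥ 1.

Claim: g_n = 2n^2 + 2n − 3.

Base case: g_1 = 1, and 2·1^2 + 2·1 − 3 = 1.
Assume g_r = 2r^2 + 2r − 3.
Then g_{r+1} = g_r + (4r + 4) = (2r^2 + 2r − 3) + (4r + 4) = 2r^2 + 6r + 1,
and 2·(r+1)^2 + 2·(r+1) − 3 = 2r^2 + 6r + 1.
Hence g_n = 2n^2 + 2n − 3 for every n ≥ 1, by induction.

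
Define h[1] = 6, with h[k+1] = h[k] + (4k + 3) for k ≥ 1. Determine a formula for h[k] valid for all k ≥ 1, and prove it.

Claim: h[k] = 2k^2 + k + 3.

Base case: h[1] = 6, and 2·1^2 + 1 + 3 = 6.
Assume h[m] = 2m^2 + m + 3.
Then h[m+1] = h[m] + (4m + 3) = (2m^2 + m + 3) + (4m + 3) = 2m^2 + 5m + 6,
and 2·(m+1)^2 + (m+1) + 3 = 2m^2 + 5m + 6.
This completes the inductive step, so h[k] = 2k^2 + k + 3 for all k ≥ 1.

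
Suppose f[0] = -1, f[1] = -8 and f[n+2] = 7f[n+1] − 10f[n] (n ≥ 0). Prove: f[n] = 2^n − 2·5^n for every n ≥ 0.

Base cases: f[0] = -1 and 2^0 − 2·5^0 = -1; f[1] = -8 and 2^1 − 2·5^1 = -8.
Assume f[j] = 2^j − 2·5^j for all 0 ≤ j ≤ k, where k ≥ 1.
Then f[k+1] = 7f[k] − 10f[k−1] = 7·(2^k − 2·5^k) − 10·(2^{k−1} − 2·5^{k−1}) = (7·2 − 10)2^{k−1} − 2·(7·5 − 10)5^{k−1} = 4·2^{k−1} − 50·5^{k−1} = 2^{k+1} − 2·5^{k+1}.
Hence f[n] = 2^n − 2·5^n for every n ≥ 0, by strong induction.

f[n] = 2^n − 2·5^n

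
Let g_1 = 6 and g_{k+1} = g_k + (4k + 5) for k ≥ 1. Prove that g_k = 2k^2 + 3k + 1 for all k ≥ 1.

Base case: g_1 = 6, and 2·1^2 + 3·1 + 1 = 6.
Assume g_r = 2r^2 + 3r + 1.
Then g_{r+1} = g_r + (4r + 5) = (2r^2 + 3r + 1) + (4r + 5) = 2r^2 + 7r + 6,
and 2·(r+1)^2 + 3·(r+1) + 1 = 2r^2 + 7r + 6.
By induction, g_k = 2k^2 + 3k + 1 for all k ≥ 1.

g_k = 2k^2 + 3k + 1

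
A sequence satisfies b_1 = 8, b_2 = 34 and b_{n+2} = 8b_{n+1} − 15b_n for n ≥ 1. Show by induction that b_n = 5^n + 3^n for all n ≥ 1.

Base cases: b_1 = 8 and 5^1 + 3^1 = 8; b_2 = 34 and 5^2 + 3^2 = 34.
Assume b_j = 5^j + 3^j for all 1 ≤ j ≤ m, where m ≥ 2.
Then b_{m+1} = 8b_m − 15b_{m−1} = 8·(5^m + 3^m) − 15·(5^{m−1} + 3^{m−1}) = (8·5 − 15)5^{m−1} + (8·3 − 15)3^{m−1} = 25·5^{m−1} + 9·3^{m−1} = 5^{m+1} + 3^{m+1}.
So the formula holds for m+1, and by strong induction b_n = 5^n + 3^n for all n ≥ 1.

b_n = 5^n + 3^n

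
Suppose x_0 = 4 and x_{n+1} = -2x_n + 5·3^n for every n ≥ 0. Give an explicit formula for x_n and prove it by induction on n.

Claim: x_n = 3·(-2)^n + 3^n.

Base case: x_0 = 4, and 3·(-2)^0 + 3^0 = 3 + 1 = 4.
Assume x_k = 3·(-2)^k + 3^k for some k ≥ 0.
Then x_{k+1} = -2x_k + 5·3^k = -2·(3·(-2)^k + 3^k) + 5·3^k = 3·(-2)^{k+1} − 2·3^k + 5·3^k = 3·(-2)^{k+1} + 3·3^k = 3·(-2)^{k+1} + 3^{k+1}.
So the formula holds for k+1, and by induction x_n = 3·(-2)^n + 3^n for all n ≥ 0.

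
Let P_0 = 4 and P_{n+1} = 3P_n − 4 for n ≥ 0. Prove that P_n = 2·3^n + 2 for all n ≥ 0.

Base case: P_0 = 4, and 2·3^0 + 2 = 2 + 2 = 4.
Assume P_m = 2·3^m + 2 for some m ≥ 0.
Then P_{m+1} = 3P_m − 4 = 3·(2·3^m + 2) − 4 = 6·3^m + 6 − 4 = 2·3^{m+1} + 2.
This completes the inductive step, so P_n = 2·3^n + 2 for all n ≥ 0.

P_n = 2·3^n + 2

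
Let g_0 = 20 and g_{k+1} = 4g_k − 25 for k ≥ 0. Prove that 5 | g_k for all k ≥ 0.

Base case: g_0 = 20 = 5·4, so 5 | g_0.
Assume 5 | g_r, so g_r = 5t for some integer t.
Then g_{r+1} = 4g_r − 25 = 4·(5t) − 25 = 5(4t − 5), so 5 | g_{r+1}.
So the property holds for r+1, and by induction 5 | g_k for all k ≥ 0.

5 | g_k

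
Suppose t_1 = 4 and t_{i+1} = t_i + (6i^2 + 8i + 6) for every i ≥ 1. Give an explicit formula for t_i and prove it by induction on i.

Claim: t_i = 2i^3 + i^2 + 3i − 2.

Base case: t_1 = 4, and 2·1^3 + 1^2 + 3·1 − 2 = 4.
Assume t_k = 2k^3 + k^2 + 3k − 2.
Then t_{k+1} = t_k + (6k^2 + 8k + 6) = (2k^3 + k^2 + 3k − 2) + (6k^2 + 8k + 6) = 2k^3 + 7k^2 + 11k + 4,
and 2·(k+1)^3 + (k+1)^2 + 3·(k+1) − 2 = 2k^3 + 7k^2 + 11k + 4.
Hence t_i = 2i^3 + i^2 + 3i − 2 for every i ≥ 1, by induction.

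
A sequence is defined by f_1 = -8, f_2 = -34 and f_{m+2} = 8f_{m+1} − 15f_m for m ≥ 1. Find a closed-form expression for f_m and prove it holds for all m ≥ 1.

Claim: f_m = -3^m − 5^m.

Base cases: f_1 = -8 and -3^1 − 5^1 = -8; f_2 = -34 and -3^2 − 5^2 = -34.
Assume f_j = -3^j − 5^j for all 1 ≤ j ≤ r, where r ≥ 2.
Then f_{r+1} = 8f_r − 15f_{r−1} = 8·(-3^r − 5^r) − 15·(-3^{r−1} − 5^{r−1}) = -(8·3 − 15)3^{r−1} − (8·5 − 15)5^{r−1} = -9·3^{r−1} − 25·5^{r−1} = -3^{r+1} − 5^{r+1}.
So the formula holds for r+1, and by strong induction f_m = -3^m − 5^m for all m ≥ 1.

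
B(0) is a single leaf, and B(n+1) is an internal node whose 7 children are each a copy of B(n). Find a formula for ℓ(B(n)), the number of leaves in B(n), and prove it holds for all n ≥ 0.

Claim: ℓ(B(n)) = 7^n.

Base case: ℓ(B(0)) = 1, and 7^0 = 1.
Assume ℓ(B(m)) = 7^m.
Then ℓ(B(m+1)) = 7·ℓ(B(m)) = 7·7^m = 7^{m+1}.
By induction, ℓ(B(n)) = 7^n for all n ≥ 0.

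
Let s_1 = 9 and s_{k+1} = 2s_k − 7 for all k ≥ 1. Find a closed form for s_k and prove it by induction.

Claim: s_k = 2^k + 7.

Base case: s_1 = 9, and 2^1 + 7 = 2 + 7 = 9.
Assume s_m = 2^m + 7 for some m ≥ 1.
Then s_{m+1} = 2s_m − 7 = 2·(2^m + 7) − 7 = 2^{m+1} + 14 − 7 = 2^{m+1} + 7.
By induction, s_k = 2^k + 7 for all k ≥ 1.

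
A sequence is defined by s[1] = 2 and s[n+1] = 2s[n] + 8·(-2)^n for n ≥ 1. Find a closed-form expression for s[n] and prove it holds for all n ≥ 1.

Claim: s[n] = -2^n − 2·(-2)^n.

Base case: s[1] = 2, and -2^1 − 2·(-2)^1 = -2 + 4 = 2.
Assume s[r] = -2^r − 2·(-2)^r for some r ≥ 1.
Then s[r+1] = 2s[r] + 8·(-2)^r = 2·(-2^r − 2·(-2)^r) + 8·(-2)^r = -2^{r+1} − 4·(-2)^r + 8·(-2)^r = -2^{r+1} + 4·(-2)^r = -2^{r+1} − 2·(-2)^{r+1}.
So the formula holds for r+1, and by induction s[n] = -2^n − 2·(-2)^n for all n ≥ 1.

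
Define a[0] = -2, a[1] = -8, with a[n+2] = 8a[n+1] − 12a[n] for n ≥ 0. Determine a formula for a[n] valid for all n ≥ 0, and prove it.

Claim: a[n] = -2^n − 6^n.

Base cases: a[0] = -2 and -2^0 − 6^0 = -2; a[1] = -8 and -2^1 − 6^1 = -8.
Assume a[j] = -2^j − 6^j for all 0 ≤ j ≤ r, where r ≥ 1.
Then a[r+1] = 8a[r] − 12a[r−1] = 8·(-2^r − 6^r) − 12·(-2^{r−1} − 6^{r−1}) = -(8·2 − 12)2^{r−1} − (8·6 − 12)6^{r−1} = -4·2^{r−1} − 36·6^{r−1} = -2^{r+1} − 6^{r+1}.
This completes the inductive step, so a[n] = -2^n − 6^n for all n ≥ 0.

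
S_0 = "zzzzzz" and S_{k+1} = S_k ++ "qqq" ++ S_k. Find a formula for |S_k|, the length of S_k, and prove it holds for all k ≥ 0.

Claim: |S_k| = 9·2^k − 3.

Base case: |S_0| = 6, and 9·2^0 − 3 = 6.
Assume |S_r| = 9·2^r − 3.
Then |S_{r+1}| = |S_r| + 3 + |S_r| = 2|S_r| + 3 = 2(9·2^r − 3) + 3 = 9·2^{r+1} − 6 + 3 = 9·2^{r+1} − 3.
By induction, |S_k| = 9·2^k − 3 for all k ≥ 0.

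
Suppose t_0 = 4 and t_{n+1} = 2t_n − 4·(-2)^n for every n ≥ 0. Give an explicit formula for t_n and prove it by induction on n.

Claim: t_n = 3·2^n + (-2)^n.

Base case: t_0 = 4, and 3·2^0 + (-2)^0 = 3 + 1 = 4.
Assume t_m = 3·2^m + (-2)^m for some m ≥ 0.
Then t_{m+1} = 2t_m − 4·(-2)^m = 2·(3·2^m + (-2)^m) − 4·(-2)^m = 3·2^{m+1} + 2·(-2)^m − 4·(-2)^m = 3·2^{m+1} − 2·(-2)^m = 3·2^{m+1} + (-2)^{m+1}.
Hence t_n = 3·2^n + (-2)^n for every n ≥ 0, by induction.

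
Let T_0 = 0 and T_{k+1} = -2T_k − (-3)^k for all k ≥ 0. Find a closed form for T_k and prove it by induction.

Claim: T_k = -(-2)^k + (-3)^k.

Base case: T_0 = 0, and -(-2)^0 + (-3)^0 = -1 + 1 = 0.
Assume T_j = -(-2)^j + (-3)^j for some j ≥ 0.
Then T_{j+1} = -2T_j − (-3)^j = -2·(-(-2)^j + (-3)^j) − (-3)^j = -(-2)^{j+1} − 2·(-3)^j − (-3)^j = -(-2)^{j+1} − 3·(-3)^j = -(-2)^{j+1} + (-3)^{j+1}.
Hence T_k = -(-2)^k + (-3)^k for every k ≥ 0, by induction.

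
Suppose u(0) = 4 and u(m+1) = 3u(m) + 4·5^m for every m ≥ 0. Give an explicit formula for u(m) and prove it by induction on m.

Claim: u(m) = 2·3^m + 2·5^m.

Base case: u(0) = 4, and 2·3^0 + 2·5^0 = 2 + 2 = 4.
Assume u(k) = 2·3^k + 2·5^k for some k ≥ 0.
Then u(k+1) = 3u(k) + 4·5^k = 3·(2·3^k + 2·5^k) + 4·5^k = 2·3^{k+1} + 6·5^k + 4·5^k = 2·3^{k+1} + 10·5^k = 2·3^{k+1} + 2·5^{k+1}.
By induction, u(m) = 2·3^m + 2·5^m for all m ≥ 0.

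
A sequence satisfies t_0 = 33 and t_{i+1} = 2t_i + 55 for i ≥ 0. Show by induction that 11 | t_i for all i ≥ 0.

Base case: t_0 = 33 = 11·3, so 11 | t_0.
Assume 11 | t_k, so t_k = 11s for some integer s.
Then t_{k+1} = 2t_k + 55 = 2·(11s) + 55 = 11(2s + 5), so 11 | t_{k+1}.
Hence 11 | t_i for every i ≥ 0, by induction.

11 | t_i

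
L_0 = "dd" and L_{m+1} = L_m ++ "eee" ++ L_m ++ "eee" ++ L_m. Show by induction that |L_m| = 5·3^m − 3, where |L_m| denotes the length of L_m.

Base case: |L_0| = 2, and 5·3^0 − 3 = 2.
Assume |L_k| = 5·3^k − 3.
Then |L_{k+1}| = 3|L_k| + 6 = 3(5·3^k − 3) + 6 = 5·3^{k+1} − 9 + 6 = 5·3^{k+1} − 3.
This completes the inductive step, so |L_m| = 5·3^m − 3 for all m ≥ 0.

|L_m| = 5·3^m − 3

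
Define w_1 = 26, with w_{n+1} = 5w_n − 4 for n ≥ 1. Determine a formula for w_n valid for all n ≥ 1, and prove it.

Claim: w_n = 5^{n+1} + 1.

Base case: w_1 = 26, and 5^{1+1} + 1 = 25 + 1 = 26.
Assume w_j = 5^{j+1} + 1 for some j ≥ 1.
Then w_{j+1} = 5w_j − 4 = 5·(5^{j+1} + 1) − 4 = 5^{j+2} + 5 − 4 = 5^{j+2} + 1.
Hence w_n = 5^{n+1} + 1 for every n ≥ 1, by induction.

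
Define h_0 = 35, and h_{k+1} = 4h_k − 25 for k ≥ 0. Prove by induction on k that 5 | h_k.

Base case: h_0 = 35 = 5·7, so 5 | h_0.
Assume 5 | h_r, so h_r = 5t for some integer t.
Then h_{r+1} = 4h_r − 25 = 4·(5t) − 25 = 5(4t − 5), so 5 | h_{r+1}.
By induction, 5 | h_k for all k ≥ 0.

5 | h_k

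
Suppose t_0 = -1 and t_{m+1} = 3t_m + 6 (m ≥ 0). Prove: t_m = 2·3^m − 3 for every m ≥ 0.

Base case: t_0 = -1, and 2·3^0 − 3 = 2 − 3 = -1.
Assume t_k = 2·3^k − 3 for some k ≥ 0.
Then t_{k+1} = 3t_k + 6 = 3·(2·3^k − 3) + 6 = 6·3^k − 9 + 6 = 2·3^{k+1} − 3.
By induction, t_m = 2·3^m − 3 for all m ≥ 0.

t_m = 2·3^m − 3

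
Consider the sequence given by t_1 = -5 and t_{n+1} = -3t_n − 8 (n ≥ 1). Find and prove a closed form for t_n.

Claim: t_n = (-3)^n − 2.

Base case: t_1 = -5, and (-3)^1 − 2 = -3 − 2 = -5.
Assume t_j = (-3)^j − 2 for some j ≥ 1.
Then t_{j+1} = -3t_j − 8 = -3·((-3)^j − 2) − 8 = -3·(-3)^j + 6 − 8 = (-3)^{j+1} − 2.
Hence t_n = (-3)^n − 2 for every n ≥ 1, by induction.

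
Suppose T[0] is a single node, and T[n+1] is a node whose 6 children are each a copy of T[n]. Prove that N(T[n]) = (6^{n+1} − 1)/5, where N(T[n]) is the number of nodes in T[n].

Base case: N(T[0]) = 1, and (6^{0+1} − 1)/5 = 1.
Assume N(T[r]) = (6^{r+1} − 1)/5.
Then N(T[r+1]) = 1 + 6N(T[r]) = 1 + 6·(6^{r+1} − 1)/5 = 1 + (6^{r+2} − 6)/5 = (5 + 6^{r+2} − 6)/5 = (6^{r+2} − 1)/5.
So the formula holds for r+1, and by induction N(T[n]) = (6^{n+1} − 1)/5 for all n ≥ 0.

N(T[n]) = (6^{n+1} − 1)/5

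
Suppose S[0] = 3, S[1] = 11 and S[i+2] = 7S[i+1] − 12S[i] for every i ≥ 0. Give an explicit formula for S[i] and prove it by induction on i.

Claim: S[i] = 2·4^i + 3^i.

Base cases: S[0] = 3 and 2·4^0 + 3^0 = 3; S[1] = 11 and 2·4^1 + 3^1 = 11.
Assume S[j] = 2·4^j + 3^j for all 0 ≤ j ≤ m, where m ≥ 1.
Then S[m+1] = 7S[m] − 12S[m−1] = 7·(2·4^m + 3^m) − 12·(2·4^{m−1} + 3^{m−1}) = 2·(7·4 − 12)4^{m−1} + (7·3 − 12)3^{m−1} = 32·4^{m−1} + 9·3^{m−1} = 2·4^{m+1} + 3^{m+1}.
Hence S[i] = 2·4^i + 3^i for every i ≥ 0, by strong induction.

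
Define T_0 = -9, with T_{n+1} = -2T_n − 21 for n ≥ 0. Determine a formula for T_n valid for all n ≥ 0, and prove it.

Claim: T_n = -2·(-2)^n − 7.

Base case: T_0 = -9, and -2·(-2)^0 − 7 = -2 − 7 = -9.
Assume T_m = -2·(-2)^m − 7 for some m ≥ 0.
Then T_{m+1} = -2T_m − 21 = -2·(-2·(-2)^m − 7) − 21 = 4·(-2)^m + 14 − 21 = -2·(-2)^{m+1} − 7.
So the formula holds for m+1, and by induction T_n = -2·(-2)^n − 7 for all n ≥ 0.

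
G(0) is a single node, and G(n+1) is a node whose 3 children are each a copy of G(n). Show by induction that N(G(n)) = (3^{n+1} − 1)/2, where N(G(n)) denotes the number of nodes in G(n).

Base case: N(G(0)) = 1, and (3^{0+1} − 1)/2 = 1.
Assume N(G(k)) = (3^{k+1} − 1)/2.
Then N(G(k+1)) = 1 + 3N(G(k)) = 1 + 3·(3^{k+1} − 1)/2 = 1 + (3^{k+2} − 3)/2 = (2 + 3^{k+2} − 3)/2 = (3^{k+2} − 1)/2.
This completes the inductive step, so N(G(n)) = (3^{n+1} − 1)/2 for all n ≥ 0.

N(G(n)) = (3^{n+1} − 1)/2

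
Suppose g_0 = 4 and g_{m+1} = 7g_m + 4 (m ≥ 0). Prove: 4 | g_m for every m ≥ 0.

Base case: g_0 = 4 = 4·1, so 4 | g_0.
Assume 4 | g_j, so g_j = 4t for some integer t.
Then g_{j+1} = 7g_j + 4 = 7·(4t) + 4 = 4(7t + 1), so 4 | g_{j+1}.
So the property holds for j+1, and by induction 4 | g_m for all m ≥ 0.

4 | g_m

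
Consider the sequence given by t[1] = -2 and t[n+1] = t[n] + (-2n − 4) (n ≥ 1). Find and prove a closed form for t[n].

Claim: t[n] = -n^2 − 3n + 2.

Base case: t[1] = -2, and -1^2 − 3·1 + 2 = -2.
Assume t[m] = -m^2 − 3m + 2.
Then t[m+1] = t[m] + (-2m − 4) = (-m^2 − 3m + 2) + (-2m − 4) = -m^2 − 5m − 2,
and -(m+1)^2 − 3·(m+1) + 2 = -m^2 − 5m − 2.
Hence t[n] = -n^2 − 3n + 2 for every n ≥ 1, by induction.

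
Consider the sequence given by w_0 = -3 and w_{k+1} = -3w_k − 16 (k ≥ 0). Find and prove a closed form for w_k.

Claim: w_k = (-3)^k − 4.

Base case: w_0 = -3, and (-3)^0 − 4 = 1 − 4 = -3.
Assume w_r = (-3)^r − 4 for some r ≥ 0.
Then w_{r+1} = -3w_r − 16 = -3·((-3)^r − 4) − 16 = -3·(-3)^r + 12 − 16 = (-3)^{r+1} − 4.
Hence w_k = (-3)^k − 4 for every k ≥ 0, by induction.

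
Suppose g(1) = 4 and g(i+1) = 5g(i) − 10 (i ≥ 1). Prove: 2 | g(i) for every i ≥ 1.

Base case: g(1) = 4 = 2·2, so 2 | g(1).
Assume 2 | g(k), so g(k) = 2t for some integer t.
Then g(k+1) = 5g(k) − 10 = 5·(2t) − 10 = 2(5t − 5), so 2 | g(k+1).
Hence 2 | g(i) for every i ≥ 1, by induction.

2 | g(i)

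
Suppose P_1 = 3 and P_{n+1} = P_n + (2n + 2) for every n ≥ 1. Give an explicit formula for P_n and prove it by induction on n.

Claim: P_n = n^2 + n + 1.

Base case: P_1 = 3, and 1^2 + 1 + 1 = 3.
Assume P_k = k^2 + k + 1.
Then P_{k+1} = P_k + (2k + 2) = (k^2 + k + 1) + (2k + 2) = k^2 + 3k + 3,
and (k+1)^2 + (k+1) + 1 = k^2 + 3k + 3.
This completes the inductive step, so P_n = n^2 + n + 1 for all n ≥ 1.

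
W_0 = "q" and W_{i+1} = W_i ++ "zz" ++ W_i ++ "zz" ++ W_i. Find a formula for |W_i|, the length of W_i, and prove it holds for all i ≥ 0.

Claim: |W_i| = 3^{i+1} − 2.

Base case: |W_0| = 1, and 3^{0+1} − 2 = 1.
Assume |W_m| = 3^{m+1} − 2.
Then |W_{m+1}| = 3|W_m| + 4 = 3(3^{m+1} − 2) + 4 = 3^{m+2} − 6 + 4 = 3^{m+2} − 2.
By induction, |W_i| = 3^{i+1} − 2 for all i ≥ 0.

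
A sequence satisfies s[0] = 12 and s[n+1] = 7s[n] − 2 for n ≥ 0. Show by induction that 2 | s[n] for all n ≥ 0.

Base case: s[0] = 12 = 2·6, so 2 | s[0].
Assume 2 | s[k], so s[k] = 2t for some integer t.
Then s[k+1] = 7s[k] − 2 = 7·(2t) − 2 = 2(7t − 1), so 2 | s[k+1].
By induction, 2 | s[n] for all n ≥ 0.

2 | s[n]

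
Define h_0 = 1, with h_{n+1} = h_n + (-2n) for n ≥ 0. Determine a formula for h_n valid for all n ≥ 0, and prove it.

Claim: h_n = -n^2 + n + 1.

Base case: h_0 = 1, and -0^2 + 0 + 1 = 1.
Assume h_m = -m^2 + m + 1.
Then h_{m+1} = h_m + (-2m) = (-m^2 + m + 1) + (-2m) = -m^2 − m + 1,
and -(m+1)^2 + (m+1) + 1 = -m^2 − m + 1.
By induction, h_n = -n^2 + n + 1 for all n ≥ 0.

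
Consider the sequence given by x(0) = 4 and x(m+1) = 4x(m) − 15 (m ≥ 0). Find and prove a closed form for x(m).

Claim: x(m) = -4^m + 5.

Base case: x(0) = 4, and -4^0 + 5 = -1 + 5 = 4.
Assume x(k) = -4^k + 5 for some k ≥ 0.
Then x(k+1) = 4x(k) − 15 = 4·(-4^k + 5) − 15 = -4^{k+1} + 20 − 15 = -4^{k+1} + 5.
Hence x(m) = -4^m + 5 for every m ≥ 0, by induction.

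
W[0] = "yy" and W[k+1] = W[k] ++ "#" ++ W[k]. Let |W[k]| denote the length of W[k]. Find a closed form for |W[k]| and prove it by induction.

Claim: |W[k]| = 3·2^k − 1.

Base case: |W[0]| = 2, and 3·2^0 − 1 = 2.
Assume |W[j]| = 3·2^j − 1.
Then |W[j+1]| = |W[j]| + 1 + |W[j]| = 2|W[j]| + 1 = 2(3·2^j − 1) + 1 = 3·2^{j+1} − 2 + 1 = 3·2^{j+1} − 1.
So the formula holds for j+1, and by induction |W[k]| = 3·2^k − 1 for all k ≥ 0.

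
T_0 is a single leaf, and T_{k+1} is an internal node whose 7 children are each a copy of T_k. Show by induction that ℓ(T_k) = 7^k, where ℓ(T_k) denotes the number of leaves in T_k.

Base case: ℓ(T_0) = 1, and 7^0 = 1.
Assume ℓ(T_j) = 7^j.
Then ℓ(T_{j+1}) = 7·ℓ(T_j) = 7·7^j = 7^{j+1}.
So the formula holds for j+1, and by induction ℓ(T_k) = 7^k for all k ≥ 0.

ℓ(T_k) = 7^k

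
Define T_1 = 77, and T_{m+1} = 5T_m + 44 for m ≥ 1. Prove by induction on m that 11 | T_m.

Base case: T_1 = 77 = 11·7, so 11 | T_1.
Assume 11 | T_k, so T_k = 11t for some integer t.
Then T_{k+1} = 5T_k + 44 = 5·(11t) + 44 = 11(5t + 4), so 11 | T_{k+1}.
By induction, 11 | T_m for all m ≥ 1.

11 | T_m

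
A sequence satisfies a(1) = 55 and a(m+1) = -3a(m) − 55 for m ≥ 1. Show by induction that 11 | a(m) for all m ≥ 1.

Base case: a(1) = 55 = 11·5, so 11 | a(1).
Assume 11 | a(k), so a(k) = 11t for some integer t.
Then a(k+1) = -3a(k) − 55 = -3·(11t) − 55 = 11(-3t − 5), so 11 | a(k+1).
This completes the inductive step, so 11 | a(m) for all m ≥ 1.

11 | a(m)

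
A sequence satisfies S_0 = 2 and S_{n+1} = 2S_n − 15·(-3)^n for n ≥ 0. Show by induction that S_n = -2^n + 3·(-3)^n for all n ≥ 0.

Base case: S_0 = 2, and -2^0 + 3·(-3)^0 = -1 + 3 = 2.
Assume S_j = -2^j + 3·(-3)^j for some j ≥ 0.
Then S_{j+1} = 2S_j − 15·(-3)^j = 2·(-2^j + 3·(-3)^j) − 15·(-3)^j = -2^{j+1} + 6·(-3)^j − 15·(-3)^j = -2^{j+1} − 9·(-3)^j = -2^{j+1} + 3·(-3)^{j+1}.
So the formula holds for j+1, and by induction S_n = -2^n + 3·(-3)^n for all n ≥ 0.

S_n = -2^n + 3·(-3)^n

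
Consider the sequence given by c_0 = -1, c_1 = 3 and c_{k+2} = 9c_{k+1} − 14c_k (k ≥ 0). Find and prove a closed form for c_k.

Claim: c_k = 7^k − 2·2^k.

Base cases: c_0 = -1 and 7^0 − 2·2^0 = -1; c_1 = 3 and 7^1 − 2·2^1 = 3.
Assume c_j = 7^j − 2·2^j for all 0 ≤ j ≤ m, where m ≥ 1.
Then c_{m+1} = 9c_m − 14c_{m−1} = 9·(7^m − 2·2^m) − 14·(7^{m−1} − 2·2^{m−1}) = (9·7 − 14)7^{m−1} − 2·(9·2 − 14)2^{m−1} = 49·7^{m−1} − 8·2^{m−1} = 7^{m+1} − 2·2^{m+1}.
Hence c_k = 7^k − 2·2^k for every k ≥ 0, by strong induction.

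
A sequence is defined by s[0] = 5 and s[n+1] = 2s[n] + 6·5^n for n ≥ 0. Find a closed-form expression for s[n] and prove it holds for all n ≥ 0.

Claim: s[n] = 3·2^n + 2·5^n.

Base case: s[0] = 5, and 3·2^0 + 2·5^0 = 3 + 2 = 5.
Assume s[m] = 3·2^m + 2·5^m for some m ≥ 0.
Then s[m+1] = 2s[m] + 6·5^m = 2·(3·2^m + 2·5^m) + 6·5^m = 3·2^{m+1} + 4·5^m + 6·5^m = 3·2^{m+1} + 10·5^m = 3·2^{m+1} + 2·5^{m+1}.
This completes the inductive step, so s[n] = 3·2^n + 2·5^n for all n ≥ 0.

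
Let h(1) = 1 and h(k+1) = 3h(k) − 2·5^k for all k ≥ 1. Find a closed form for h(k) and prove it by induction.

Claim: h(k) = 2·3^k − 5^k.

Base case: h(1) = 1, and 2·3^1 − 5^1 = 6 − 5 = 1.
Assume h(r) = 2·3^r − 5^r for some r ≥ 1.
Then h(r+1) = 3h(r) − 2·5^r = 3·(2·3^r − 5^r) − 2·5^r = 2·3^{r+1} − 3·5^r − 2·5^r = 2·3^{r+1} − 5·5^r = 2·3^{r+1} − 5^{r+1}.
This completes the inductive step, so h(k) = 2·3^k − 5^k for all k ≥ 1.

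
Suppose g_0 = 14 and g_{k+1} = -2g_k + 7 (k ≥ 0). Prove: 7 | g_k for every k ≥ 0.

Base case: g_0 = 14 = 7·2, so 7 | g_0.
Assume 7 | g_r, so g_r = 7t for some integer t.
Then g_{r+1} = -2g_r + 7 = -2·(7t) + 7 = 7(-2t + 1), so 7 | g_{r+1}.
Hence 7 | g_k for every k ≥ 0, by induction.

7 | g_k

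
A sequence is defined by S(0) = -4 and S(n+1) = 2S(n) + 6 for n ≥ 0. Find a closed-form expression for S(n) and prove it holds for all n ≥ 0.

Claim: S(n) = 2^{n+1} − 6.

Base case: S(0) = -4, and 2^{0+1} − 6 = 2 − 6 = -4.
Assume S(r) = 2^{r+1} − 6 for some r ≥ 0.
Then S(r+1) = 2S(r) + 6 = 2·(2^{r+1} − 6) + 6 = 2^{r+2} − 12 + 6 = 2^{r+2} − 6.
This completes the inductive step, so S(n) = 2^{n+1} − 6 for all n ≥ 0.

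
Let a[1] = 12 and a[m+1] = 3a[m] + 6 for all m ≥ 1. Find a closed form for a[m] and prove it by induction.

Claim: a[m] = 5·3^m − 3.

Base case: a[1] = 12, and 5·3^1 − 3 = 15 − 3 = 12.
Assume a[k] = 5·3^k − 3 for some k ≥ 1.
Then a[k+1] = 3a[k] + 6 = 3·(5·3^k − 3) + 6 = 15·3^k − 9 + 6 = 5·3^{k+1} − 3.
This completes the inductive step, so a[m] = 5·3^m − 3 for all m ≥ 1.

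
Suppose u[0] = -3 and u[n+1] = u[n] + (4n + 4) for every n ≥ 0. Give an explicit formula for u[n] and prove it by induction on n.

Claim: u[n] = 2n^2 + 2n − 3.

Base case: u[0] = -3, and 2·0^2 + 2·0 − 3 = -3.
Assume u[k] = 2k^2 + 2k − 3.
Then u[k+1] = u[k] + (4k + 4) = (2k^2 + 2k − 3) + (4k + 4) = 2k^2 + 6k + 1,
and 2·(k+1)^2 + 2·(k+1) − 3 = 2k^2 + 6k + 1.
By induction, u[n] = 2n^2 + 2n − 3 for all n ≥ 0.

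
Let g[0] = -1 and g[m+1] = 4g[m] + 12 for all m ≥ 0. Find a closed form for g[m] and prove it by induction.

Claim: g[m] = 3·4^m − 4.

Base case: g[0] = -1, and 3·4^0 − 4 = 3 − 4 = -1.
Assume g[k] = 3·4^k − 4 for some k ≥ 0.
Then g[k+1] = 4g[k] + 12 = 4·(3·4^k − 4) + 12 = 12·4^k − 16 + 12 = 3·4^{k+1} − 4.
So the formula holds for k+1, and by induction g[m] = 3·4^m − 4 for all m ≥ 0.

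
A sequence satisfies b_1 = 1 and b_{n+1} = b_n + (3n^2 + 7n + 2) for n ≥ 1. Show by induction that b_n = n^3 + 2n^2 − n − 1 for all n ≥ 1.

Base case: b_1 = 1, and 1^3 + 2·1^2 − 1 − 1 = 1.
Assume b_k = k^3 + 2k^2 − k − 1.
Then b_{k+1} = b_k + (3k^2 + 7k + 2) = (k^3 + 2k^2 − k − 1) + (3k^2 + 7k + 2) = k^3 + 5k^2 + 6k + 1,
and (k+1)^3 + 2·(k+1)^2 − (k+1) − 1 = k^3 + 5k^2 + 6k + 1.
Hence b_n = n^3 + 2n^2 − n − 1 for every n ≥ 1, by induction.

b_n = n^3 + 2n^2 − n − 1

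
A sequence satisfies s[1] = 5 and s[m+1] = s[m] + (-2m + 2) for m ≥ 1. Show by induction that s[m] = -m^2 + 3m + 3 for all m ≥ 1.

Base case: s[1] = 5, and -1^2 + 3·1 + 3 = 5.
Assume s[j] = -j^2 + 3j + 3.
Then s[j+1] = s[j] + (-2j + 2) = (-j^2 + 3j + 3) + (-2j + 2) = -j^2 + j + 5,
and -(j+1)^2 + 3·(j+1) + 3 = -j^2 + j + 5.
This completes the inductive step, so s[m] = -m^2 + 3m + 3 for all m ≥ 1.

s[m] = -m^2 + 3m + 3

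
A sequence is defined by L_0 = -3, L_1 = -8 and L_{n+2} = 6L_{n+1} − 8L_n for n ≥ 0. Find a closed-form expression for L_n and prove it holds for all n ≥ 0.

Claim: L_n = -4^n − 2·2^n.

Base cases: L_0 = -3 and -4^0 − 2·2^0 = -3; L_1 = -8 and -4^1 − 2·2^1 = -8.
Assume L_j = -4^j − 2·2^j for all 0 ≤ j ≤ m, where m ≥ 1.
Then L_{m+1} = 6L_m − 8L_{m−1} = 6·(-4^m − 2·2^m) − 8·(-4^{m−1} − 2·2^{m−1}) = -(6·4 − 8)4^{m−1} − 2·(6·2 − 8)2^{m−1} = -16·4^{m−1} − 8·2^{m−1} = -4^{m+1} − 2·2^{m+1}.
By strong induction, L_n = -4^n − 2·2^n for all n ≥ 0.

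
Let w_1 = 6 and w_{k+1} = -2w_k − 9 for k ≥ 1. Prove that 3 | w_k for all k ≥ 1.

Base case: w_1 = 6 = 3·2, so 3 | w_1.
Assume 3 | w_m, so w_m = 3t for some integer t.
Then w_{m+1} = -2w_m − 9 = -2·(3t) − 9 = 3(-2t − 3), so 3 | w_{m+1}.
Hence 3 | w_k for every k ≥ 1, by induction.

3 | w_k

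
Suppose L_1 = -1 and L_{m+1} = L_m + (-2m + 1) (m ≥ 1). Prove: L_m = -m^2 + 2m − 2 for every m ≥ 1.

Base case: L_1 = -1, and -1^2 + 2·1 − 2 = -1.
Assume L_r = -r^2 + 2r − 2.
Then L_{r+1} = L_r + (-2r + 1) = (-r^2 + 2r − 2) + (-2r + 1) = -r^2 − 1,
and -(r+1)^2 + 2·(r+1) − 2 = -r^2 − 1.
Hence L_m = -m^2 + 2m − 2 for every m ≥ 1, by induction.

L_m = -m^2 + 2m − 2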